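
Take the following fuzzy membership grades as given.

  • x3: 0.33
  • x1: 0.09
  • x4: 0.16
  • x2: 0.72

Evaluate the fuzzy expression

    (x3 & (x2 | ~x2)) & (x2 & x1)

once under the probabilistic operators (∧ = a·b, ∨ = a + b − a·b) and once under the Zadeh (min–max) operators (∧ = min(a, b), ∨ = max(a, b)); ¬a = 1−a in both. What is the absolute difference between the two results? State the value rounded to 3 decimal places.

Under probabilistic:
  ~x2 = 1 − 0.7200 = 0.2800
  x2 | ~x2 = a + b − a·b on (0.7200, 0.2800) = 0.7984
  x3 & (x2 | ~x2) = a·b on (0.3300, 0.7984) = 0.2635
  x2 & x1 = a·b on (0.7200, 0.0900) = 0.0648
  (x3 & (x2 | ~x2)) & (x2 & x1) = a·b on (0.2635, 0.0648) = 0.0171
  → value = 0.0171
Under Zadeh (min–max):
  ~x2 = 1 − 0.72 = 0.28
  x2 | ~x2 = max(a, b) on (0.72, 0.28) = 0.72
  x3 & (x2 | ~x2) = min(a, b) on (0.33, 0.72) = 0.33
  x2 & x1 = min(a, b) on (0.72, 0.09) = 0.09
  (x3 & (x2 | ~x2)) & (x2 & x1) = min(a, b) on (0.33, 0.09) = 0.09
  → value = 0.0900
|0.0171 − 0.0900| = 0.073

0.073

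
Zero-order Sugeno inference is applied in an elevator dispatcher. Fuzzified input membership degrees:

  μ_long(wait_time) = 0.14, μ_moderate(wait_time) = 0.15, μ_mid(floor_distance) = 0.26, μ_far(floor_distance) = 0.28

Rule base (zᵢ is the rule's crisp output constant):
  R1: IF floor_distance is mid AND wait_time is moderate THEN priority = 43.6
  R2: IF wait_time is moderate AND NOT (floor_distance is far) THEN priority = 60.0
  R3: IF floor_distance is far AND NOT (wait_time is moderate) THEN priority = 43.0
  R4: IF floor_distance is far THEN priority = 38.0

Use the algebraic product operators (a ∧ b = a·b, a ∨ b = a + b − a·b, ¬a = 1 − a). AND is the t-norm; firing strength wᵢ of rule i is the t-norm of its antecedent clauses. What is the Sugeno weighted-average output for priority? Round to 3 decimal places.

R1 (z=43.6): mid=0.26, moderate=0.15; AND[a·b] → w = 0.0390
R2 (z=60.0): moderate=0.15, ¬far=1−0.28=0.72; AND[a·b] → w = 0.1080
R3 (z=43.0): far=0.28, ¬moderate=1−0.15=0.85; AND[a·b] → w = 0.2380
R4 (z=38.0): far=0.28 → w = 0.2800
Weighted average = (0.0390·43.6 + 0.1080·60.0 + 0.2380·43.0 + 0.2800·38.0) / (0.0390 + 0.1080 + 0.2380 + 0.2800)
  = 29.0544 / 0.6650 = 43.691

43.691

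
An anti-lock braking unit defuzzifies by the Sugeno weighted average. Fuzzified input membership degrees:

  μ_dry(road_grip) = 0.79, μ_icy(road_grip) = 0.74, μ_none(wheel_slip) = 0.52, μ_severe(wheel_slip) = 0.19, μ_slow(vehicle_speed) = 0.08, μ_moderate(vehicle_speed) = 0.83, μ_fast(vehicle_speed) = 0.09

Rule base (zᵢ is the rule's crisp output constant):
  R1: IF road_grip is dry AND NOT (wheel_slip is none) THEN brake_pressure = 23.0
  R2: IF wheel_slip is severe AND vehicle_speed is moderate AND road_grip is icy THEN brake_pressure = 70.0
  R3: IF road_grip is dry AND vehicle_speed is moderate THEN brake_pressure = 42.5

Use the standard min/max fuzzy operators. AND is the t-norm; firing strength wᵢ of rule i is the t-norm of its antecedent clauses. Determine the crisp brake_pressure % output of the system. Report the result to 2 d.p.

39.67

R1 (z=23.0): dry=0.79, ¬none=1−0.52=0.48; AND[min(a, b)] → w = 0.48
R2 (z=70.0): severe=0.19, moderate=0.83, icy=0.74; AND[min(a, b)] → w = 0.19
R3 (z=42.5): dry=0.79, moderate=0.83; AND[min(a, b)] → w = 0.79
Weighted average = (0.48·23.0 + 0.19·70.0 + 0.79·42.5) / (0.48 + 0.19 + 0.79)
  = 57.9150 / 1.4600 = 39.67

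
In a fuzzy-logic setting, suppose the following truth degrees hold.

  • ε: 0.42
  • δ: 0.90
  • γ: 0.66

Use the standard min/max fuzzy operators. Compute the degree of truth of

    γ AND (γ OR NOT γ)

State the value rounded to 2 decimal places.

0.66

NOT γ = 1 − 0.66 = 0.34
γ OR NOT γ = max(a, b) on (0.66, 0.34) = 0.66
γ AND (γ OR NOT γ) = min(a, b) on (0.66, 0.66) = 0.66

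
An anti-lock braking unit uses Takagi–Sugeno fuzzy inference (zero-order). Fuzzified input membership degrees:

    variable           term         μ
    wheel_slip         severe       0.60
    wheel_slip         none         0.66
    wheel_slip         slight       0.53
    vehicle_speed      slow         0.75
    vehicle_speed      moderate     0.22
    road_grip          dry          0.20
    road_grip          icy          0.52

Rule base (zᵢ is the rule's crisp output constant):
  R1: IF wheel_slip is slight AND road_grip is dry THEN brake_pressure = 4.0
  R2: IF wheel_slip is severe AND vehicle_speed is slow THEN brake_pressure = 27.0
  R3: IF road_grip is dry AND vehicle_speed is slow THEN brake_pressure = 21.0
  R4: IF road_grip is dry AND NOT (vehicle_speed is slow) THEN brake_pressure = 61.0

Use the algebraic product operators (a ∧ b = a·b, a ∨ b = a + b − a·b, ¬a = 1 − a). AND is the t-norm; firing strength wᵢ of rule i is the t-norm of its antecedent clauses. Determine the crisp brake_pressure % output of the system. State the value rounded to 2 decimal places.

24.83

R1 (z=4.0): slight=0.53, dry=0.20; AND[a·b] → w = 0.1060
R2 (z=27.0): severe=0.60, slow=0.75; AND[a·b] → w = 0.4500
R3 (z=21.0): dry=0.20, slow=0.75; AND[a·b] → w = 0.1500
R4 (z=61.0): dry=0.20, ¬slow=1−0.75=0.25; AND[a·b] → w = 0.0500
Weighted average = (0.1060·4.0 + 0.4500·27.0 + 0.1500·21.0 + 0.0500·61.0) / (0.1060 + 0.4500 + 0.1500 + 0.0500)
  = 18.7740 / 0.7560 = 24.83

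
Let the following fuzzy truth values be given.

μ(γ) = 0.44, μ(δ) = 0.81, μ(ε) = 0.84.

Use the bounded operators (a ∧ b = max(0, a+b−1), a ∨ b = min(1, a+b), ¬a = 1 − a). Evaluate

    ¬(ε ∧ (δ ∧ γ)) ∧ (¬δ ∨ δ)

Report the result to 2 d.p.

0.91

δ ∧ γ = max(0, a+b−1) on (0.81, 0.44) = 0.25
ε ∧ (δ ∧ γ) = max(0, a+b−1) on (0.84, 0.25) = 0.09
¬(ε ∧ (δ ∧ γ)) = 1 − 0.09 = 0.91
¬δ = 1 − 0.81 = 0.19
¬δ ∨ δ = min(1, a+b) on (0.19, 0.81) = 1.00
¬(ε ∧ (δ ∧ γ)) ∧ (¬δ ∨ δ) = max(0, a+b−1) on (0.91, 1.00) = 0.91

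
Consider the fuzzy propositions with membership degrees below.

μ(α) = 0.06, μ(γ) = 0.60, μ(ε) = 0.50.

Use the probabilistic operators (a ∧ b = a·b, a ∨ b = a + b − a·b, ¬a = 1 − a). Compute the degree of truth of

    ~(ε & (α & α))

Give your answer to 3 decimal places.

α & α = a·b on (0.0600, 0.0600) = 0.0036
ε & (α & α) = a·b on (0.5000, 0.0036) = 0.0018
~(ε & (α & α)) = 1 − 0.0018 = 0.9982

0.998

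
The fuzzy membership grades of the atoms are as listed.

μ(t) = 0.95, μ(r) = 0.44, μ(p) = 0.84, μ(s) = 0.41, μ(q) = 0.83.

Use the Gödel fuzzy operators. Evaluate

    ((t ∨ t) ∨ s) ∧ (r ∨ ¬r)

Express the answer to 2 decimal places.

0.56

t ∨ t = max(a, b) on (0.95, 0.95) = 0.95
(t ∨ t) ∨ s = max(a, b) on (0.95, 0.41) = 0.95
¬r = 1 − 0.44 = 0.56
r ∨ ¬r = max(a, b) on (0.44, 0.56) = 0.56
((t ∨ t) ∨ s) ∧ (r ∨ ¬r) = min(a, b) on (0.95, 0.56) = 0.56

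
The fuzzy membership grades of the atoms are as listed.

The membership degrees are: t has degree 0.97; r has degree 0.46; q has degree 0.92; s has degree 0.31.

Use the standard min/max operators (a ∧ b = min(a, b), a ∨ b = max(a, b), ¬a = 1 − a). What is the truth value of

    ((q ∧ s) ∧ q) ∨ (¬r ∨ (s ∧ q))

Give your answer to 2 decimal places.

q ∧ s = min(a, b) on (0.92, 0.31) = 0.31
(q ∧ s) ∧ q = min(a, b) on (0.31, 0.92) = 0.31
¬r = 1 − 0.46 = 0.54
s ∧ q = min(a, b) on (0.31, 0.92) = 0.31
¬r ∨ (s ∧ q) = max(a, b) on (0.54, 0.31) = 0.54
((q ∧ s) ∧ q) ∨ (¬r ∨ (s ∧ q)) = max(a, b) on (0.31, 0.54) = 0.54

0.54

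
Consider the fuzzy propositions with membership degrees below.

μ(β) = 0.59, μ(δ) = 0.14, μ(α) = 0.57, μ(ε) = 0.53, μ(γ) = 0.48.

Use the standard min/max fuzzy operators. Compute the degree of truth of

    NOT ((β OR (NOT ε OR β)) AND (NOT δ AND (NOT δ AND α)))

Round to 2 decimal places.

NOT ε = 1 − 0.53 = 0.47
NOT ε OR β = max(a, b) on (0.47, 0.59) = 0.59
β OR (NOT ε OR β) = max(a, b) on (0.59, 0.59) = 0.59
NOT δ = 1 − 0.14 = 0.86
NOT δ = 1 − 0.14 = 0.86
NOT δ AND α = min(a, b) on (0.86, 0.57) = 0.57
NOT δ AND (NOT δ AND α) = min(a, b) on (0.86, 0.57) = 0.57
(β OR (NOT ε OR β)) AND (NOT δ AND (NOT δ AND α)) = min(a, b) on (0.59, 0.57) = 0.57
NOT ((β OR (NOT ε OR β)) AND (NOT δ AND (NOT δ AND α))) = 1 − 0.57 = 0.43

0.43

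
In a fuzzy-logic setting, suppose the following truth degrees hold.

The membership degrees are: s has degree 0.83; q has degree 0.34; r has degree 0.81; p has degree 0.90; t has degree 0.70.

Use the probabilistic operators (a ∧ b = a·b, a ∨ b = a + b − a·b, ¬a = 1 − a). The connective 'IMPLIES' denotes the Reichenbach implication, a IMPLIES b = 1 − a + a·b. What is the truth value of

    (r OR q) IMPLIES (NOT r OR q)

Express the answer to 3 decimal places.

0.532

r OR q = a + b − a·b on (0.8100, 0.3400) = 0.8746
NOT r = 1 − 0.8100 = 0.1900
NOT r OR q = a + b − a·b on (0.1900, 0.3400) = 0.4654
(r OR q) IMPLIES (NOT r OR q)  [Reichenbach: 1 − a + a·b] with a=0.8746, b=0.4654 → 0.5324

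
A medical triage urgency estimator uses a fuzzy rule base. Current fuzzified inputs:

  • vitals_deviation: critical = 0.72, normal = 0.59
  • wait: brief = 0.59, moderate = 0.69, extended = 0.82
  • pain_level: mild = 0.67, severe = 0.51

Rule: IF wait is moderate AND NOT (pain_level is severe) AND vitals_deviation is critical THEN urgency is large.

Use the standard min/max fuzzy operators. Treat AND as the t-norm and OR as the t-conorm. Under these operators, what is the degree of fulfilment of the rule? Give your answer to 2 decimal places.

0.49

firing strength: moderate=0.69, ¬severe=1−0.51=0.49, critical=0.72; AND[min(a, b)] → w = 0.49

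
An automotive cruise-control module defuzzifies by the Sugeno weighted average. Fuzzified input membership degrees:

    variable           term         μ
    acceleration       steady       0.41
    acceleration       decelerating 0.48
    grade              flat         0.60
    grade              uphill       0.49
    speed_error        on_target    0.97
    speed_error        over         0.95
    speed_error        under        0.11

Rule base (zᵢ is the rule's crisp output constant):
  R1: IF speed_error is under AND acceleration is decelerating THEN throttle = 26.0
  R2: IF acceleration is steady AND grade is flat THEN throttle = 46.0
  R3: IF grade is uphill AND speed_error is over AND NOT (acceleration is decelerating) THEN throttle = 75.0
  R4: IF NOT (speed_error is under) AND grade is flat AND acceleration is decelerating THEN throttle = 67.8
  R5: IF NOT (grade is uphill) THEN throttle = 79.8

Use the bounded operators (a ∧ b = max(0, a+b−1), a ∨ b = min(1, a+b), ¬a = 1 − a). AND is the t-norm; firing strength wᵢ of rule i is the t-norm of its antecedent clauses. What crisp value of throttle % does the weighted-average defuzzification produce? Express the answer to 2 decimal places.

R1 (z=26.0): under=0.11, decelerating=0.48; AND[max(0, a+b−1)] → w = 0.00
R2 (z=46.0): steady=0.41, flat=0.60; AND[max(0, a+b−1)] → w = 0.01
R3 (z=75.0): uphill=0.49, over=0.95, ¬decelerating=1−0.48=0.52; AND[max(0, a+b−1)] → w = 0.00
R4 (z=67.8): ¬under=1−0.11=0.89, flat=0.60, decelerating=0.48; AND[max(0, a+b−1)] → w = 0.00
R5 (z=79.8): ¬uphill=1−0.49=0.51 → w = 0.51
Weighted average = (0.00·26.0 + 0.01·46.0 + 0.00·75.0 + 0.00·67.8 + 0.51·79.8) / (0.00 + 0.01 + 0.00 + 0.00 + 0.51)
  = 41.1580 / 0.5200 = 79.15

79.15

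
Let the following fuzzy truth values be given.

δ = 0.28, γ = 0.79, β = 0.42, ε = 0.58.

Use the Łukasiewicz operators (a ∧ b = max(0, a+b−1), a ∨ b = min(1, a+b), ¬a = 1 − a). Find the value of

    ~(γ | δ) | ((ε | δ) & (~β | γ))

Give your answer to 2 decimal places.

0.86

γ | δ = min(1, a+b) on (0.79, 0.28) = 1.00
~(γ | δ) = 1 − 1.00 = 0.00
ε | δ = min(1, a+b) on (0.58, 0.28) = 0.86
~β = 1 − 0.42 = 0.58
~β | γ = min(1, a+b) on (0.58, 0.79) = 1.00
(ε | δ) & (~β | γ) = max(0, a+b−1) on (0.86, 1.00) = 0.86
~(γ | δ) | ((ε | δ) & (~β | γ)) = min(1, a+b) on (0.00, 0.86) = 0.86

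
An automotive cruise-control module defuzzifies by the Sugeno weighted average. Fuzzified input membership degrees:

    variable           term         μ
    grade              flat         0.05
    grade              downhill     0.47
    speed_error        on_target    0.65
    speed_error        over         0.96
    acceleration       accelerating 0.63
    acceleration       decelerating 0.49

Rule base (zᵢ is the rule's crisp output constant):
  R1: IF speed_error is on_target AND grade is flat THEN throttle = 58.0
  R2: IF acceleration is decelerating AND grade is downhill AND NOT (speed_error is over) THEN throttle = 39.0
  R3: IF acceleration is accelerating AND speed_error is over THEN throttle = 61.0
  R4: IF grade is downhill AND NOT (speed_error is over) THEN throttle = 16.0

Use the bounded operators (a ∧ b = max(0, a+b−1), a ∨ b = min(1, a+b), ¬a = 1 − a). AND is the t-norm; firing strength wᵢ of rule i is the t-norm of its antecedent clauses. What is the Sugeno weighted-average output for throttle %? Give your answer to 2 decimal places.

R1 (z=58.0): on_target=0.65, flat=0.05; AND[max(0, a+b−1)] → w = 0.00
R2 (z=39.0): decelerating=0.49, downhill=0.47, ¬over=1−0.96=0.04; AND[max(0, a+b−1)] → w = 0.00
R3 (z=61.0): accelerating=0.63, over=0.96; AND[max(0, a+b−1)] → w = 0.59
R4 (z=16.0): downhill=0.47, ¬over=1−0.96=0.04; AND[max(0, a+b−1)] → w = 0.00
Weighted average = (0.00·58.0 + 0.00·39.0 + 0.59·61.0 + 0.00·16.0) / (0.00 + 0.00 + 0.59 + 0.00)
  = 35.9900 / 0.5900 = 61.00

61.00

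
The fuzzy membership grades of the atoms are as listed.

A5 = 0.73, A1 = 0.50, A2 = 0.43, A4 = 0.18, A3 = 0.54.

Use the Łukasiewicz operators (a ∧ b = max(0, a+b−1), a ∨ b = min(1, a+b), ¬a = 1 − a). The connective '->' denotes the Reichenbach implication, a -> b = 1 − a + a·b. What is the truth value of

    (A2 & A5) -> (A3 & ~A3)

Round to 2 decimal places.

0.84

A2 & A5 = max(0, a+b−1) on (0.43, 0.73) = 0.16
~A3 = 1 − 0.54 = 0.46
A3 & ~A3 = max(0, a+b−1) on (0.54, 0.46) = 0.00
(A2 & A5) -> (A3 & ~A3)  [Reichenbach: 1 − a + a·b] with a=0.16, b=0.00 → 0.84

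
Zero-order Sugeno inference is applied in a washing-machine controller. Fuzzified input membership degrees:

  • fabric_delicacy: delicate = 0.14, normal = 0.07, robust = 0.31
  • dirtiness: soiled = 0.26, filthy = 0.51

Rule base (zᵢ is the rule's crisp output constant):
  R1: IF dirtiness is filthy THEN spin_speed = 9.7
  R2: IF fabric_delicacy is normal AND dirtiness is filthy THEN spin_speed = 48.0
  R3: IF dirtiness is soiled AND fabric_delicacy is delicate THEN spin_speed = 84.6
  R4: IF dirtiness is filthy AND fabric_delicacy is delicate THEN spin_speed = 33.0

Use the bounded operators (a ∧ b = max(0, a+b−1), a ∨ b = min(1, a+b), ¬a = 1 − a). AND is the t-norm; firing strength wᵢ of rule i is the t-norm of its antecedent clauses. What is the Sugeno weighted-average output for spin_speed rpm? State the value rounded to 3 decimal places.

R1 (z=9.7): filthy=0.51 → w = 0.51
R2 (z=48.0): normal=0.07, filthy=0.51; AND[max(0, a+b−1)] → w = 0.00
R3 (z=84.6): soiled=0.26, delicate=0.14; AND[max(0, a+b−1)] → w = 0.00
R4 (z=33.0): filthy=0.51, delicate=0.14; AND[max(0, a+b−1)] → w = 0.00
Weighted average = (0.51·9.7 + 0.00·48.0 + 0.00·84.6 + 0.00·33.0) / (0.51 + 0.00 + 0.00 + 0.00)
  = 4.9470 / 0.5100 = 9.700

9.700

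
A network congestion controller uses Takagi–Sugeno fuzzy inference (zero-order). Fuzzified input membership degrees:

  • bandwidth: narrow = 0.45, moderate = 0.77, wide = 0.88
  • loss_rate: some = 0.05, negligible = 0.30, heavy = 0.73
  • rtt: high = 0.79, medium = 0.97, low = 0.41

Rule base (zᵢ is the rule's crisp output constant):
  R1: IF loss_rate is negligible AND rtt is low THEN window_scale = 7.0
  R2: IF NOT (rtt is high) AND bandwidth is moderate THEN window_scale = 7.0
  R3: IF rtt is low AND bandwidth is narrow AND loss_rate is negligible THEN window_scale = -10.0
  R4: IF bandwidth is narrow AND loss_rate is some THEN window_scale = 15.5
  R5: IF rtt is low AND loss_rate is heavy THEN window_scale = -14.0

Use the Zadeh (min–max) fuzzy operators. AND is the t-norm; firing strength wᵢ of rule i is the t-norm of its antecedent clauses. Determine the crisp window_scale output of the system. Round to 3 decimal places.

-3.461

R1 (z=7.0): negligible=0.30, low=0.41; AND[min(a, b)] → w = 0.30
R2 (z=7.0): ¬high=1−0.79=0.21, moderate=0.77; AND[min(a, b)] → w = 0.21
R3 (z=-10.0): low=0.41, narrow=0.45, negligible=0.30; AND[min(a, b)] → w = 0.30
R4 (z=15.5): narrow=0.45, some=0.05; AND[min(a, b)] → w = 0.05
R5 (z=-14.0): low=0.41, heavy=0.73; AND[min(a, b)] → w = 0.41
Weighted average = (0.30·7.0 + 0.21·7.0 + 0.30·-10.0 + 0.05·15.5 + 0.41·-14.0) / (0.30 + 0.21 + 0.30 + 0.05 + 0.41)
  = -4.3950 / 1.2700 = -3.461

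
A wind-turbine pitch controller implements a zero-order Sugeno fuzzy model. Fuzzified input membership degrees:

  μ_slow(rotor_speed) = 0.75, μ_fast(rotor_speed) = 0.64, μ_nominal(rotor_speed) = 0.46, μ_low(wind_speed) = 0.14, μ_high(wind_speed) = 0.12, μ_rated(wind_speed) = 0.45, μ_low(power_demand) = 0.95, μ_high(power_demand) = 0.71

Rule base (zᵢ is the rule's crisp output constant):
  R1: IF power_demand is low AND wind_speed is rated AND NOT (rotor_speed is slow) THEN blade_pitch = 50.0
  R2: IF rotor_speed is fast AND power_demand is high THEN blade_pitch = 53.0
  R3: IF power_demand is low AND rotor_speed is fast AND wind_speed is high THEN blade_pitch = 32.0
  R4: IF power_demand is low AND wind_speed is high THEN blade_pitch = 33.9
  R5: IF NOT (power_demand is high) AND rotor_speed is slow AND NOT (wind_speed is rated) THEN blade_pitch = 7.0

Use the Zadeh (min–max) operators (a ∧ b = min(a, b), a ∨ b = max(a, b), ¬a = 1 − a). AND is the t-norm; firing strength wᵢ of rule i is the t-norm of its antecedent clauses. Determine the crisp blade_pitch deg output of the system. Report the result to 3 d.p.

R1 (z=50.0): low=0.95, rated=0.45, ¬slow=1−0.75=0.25; AND[min(a, b)] → w = 0.25
R2 (z=53.0): fast=0.64, high=0.71; AND[min(a, b)] → w = 0.64
R3 (z=32.0): low=0.95, fast=0.64, high=0.12; AND[min(a, b)] → w = 0.12
R4 (z=33.9): low=0.95, high=0.12; AND[min(a, b)] → w = 0.12
R5 (z=7.0): ¬high=1−0.71=0.29, slow=0.75, ¬rated=1−0.45=0.55; AND[min(a, b)] → w = 0.29
Weighted average = (0.25·50.0 + 0.64·53.0 + 0.12·32.0 + 0.12·33.9 + 0.29·7.0) / (0.25 + 0.64 + 0.12 + 0.12 + 0.29)
  = 56.3580 / 1.4200 = 39.689

39.689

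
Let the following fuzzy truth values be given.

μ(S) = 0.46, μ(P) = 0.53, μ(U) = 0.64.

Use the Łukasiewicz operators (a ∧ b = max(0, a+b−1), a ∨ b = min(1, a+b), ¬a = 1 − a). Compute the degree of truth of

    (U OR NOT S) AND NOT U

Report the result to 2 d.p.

NOT S = 1 − 0.46 = 0.54
U OR NOT S = min(1, a+b) on (0.64, 0.54) = 1.00
NOT U = 1 − 0.64 = 0.36
(U OR NOT S) AND NOT U = max(0, a+b−1) on (1.00, 0.36) = 0.36

0.36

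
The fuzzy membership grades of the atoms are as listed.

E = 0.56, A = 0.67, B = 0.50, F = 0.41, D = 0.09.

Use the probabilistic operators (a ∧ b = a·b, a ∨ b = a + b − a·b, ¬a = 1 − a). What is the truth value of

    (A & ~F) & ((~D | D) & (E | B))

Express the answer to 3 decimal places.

~F = 1 − 0.4100 = 0.5900
A & ~F = a·b on (0.6700, 0.5900) = 0.3953
~D = 1 − 0.0900 = 0.9100
~D | D = a + b − a·b on (0.9100, 0.0900) = 0.9181
E | B = a + b − a·b on (0.5600, 0.5000) = 0.7800
(~D | D) & (E | B) = a·b on (0.9181, 0.7800) = 0.7161
(A & ~F) & ((~D | D) & (E | B)) = a·b on (0.3953, 0.7161) = 0.2831

0.283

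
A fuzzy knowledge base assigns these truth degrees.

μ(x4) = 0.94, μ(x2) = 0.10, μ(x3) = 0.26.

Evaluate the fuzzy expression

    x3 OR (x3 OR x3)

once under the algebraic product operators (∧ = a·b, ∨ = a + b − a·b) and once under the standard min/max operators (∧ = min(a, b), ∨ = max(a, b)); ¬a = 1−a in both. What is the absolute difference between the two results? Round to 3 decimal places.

Under algebraic product:
  x3 OR x3 = a + b − a·b on (0.2600, 0.2600) = 0.4524
  x3 OR (x3 OR x3) = a + b − a·b on (0.2600, 0.4524) = 0.5948
  → value = 0.5948
Under standard min/max:
  x3 OR x3 = max(a, b) on (0.26, 0.26) = 0.26
  x3 OR (x3 OR x3) = max(a, b) on (0.26, 0.26) = 0.26
  → value = 0.2600
|0.5948 − 0.2600| = 0.335

0.335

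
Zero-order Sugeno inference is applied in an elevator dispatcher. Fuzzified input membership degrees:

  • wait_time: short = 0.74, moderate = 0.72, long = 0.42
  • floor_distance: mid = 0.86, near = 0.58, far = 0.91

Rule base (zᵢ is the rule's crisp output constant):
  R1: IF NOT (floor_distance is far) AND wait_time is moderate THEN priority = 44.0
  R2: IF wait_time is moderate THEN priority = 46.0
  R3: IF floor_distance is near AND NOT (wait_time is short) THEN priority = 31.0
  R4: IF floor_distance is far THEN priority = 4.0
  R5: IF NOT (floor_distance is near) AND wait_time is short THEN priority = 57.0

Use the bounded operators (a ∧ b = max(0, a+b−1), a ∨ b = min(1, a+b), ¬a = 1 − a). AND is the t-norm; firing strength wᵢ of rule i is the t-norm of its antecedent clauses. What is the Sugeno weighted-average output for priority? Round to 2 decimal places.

R1 (z=44.0): ¬far=1−0.91=0.09, moderate=0.72; AND[max(0, a+b−1)] → w = 0.00
R2 (z=46.0): moderate=0.72 → w = 0.72
R3 (z=31.0): near=0.58, ¬short=1−0.74=0.26; AND[max(0, a+b−1)] → w = 0.00
R4 (z=4.0): far=0.91 → w = 0.91
R5 (z=57.0): ¬near=1−0.58=0.42, short=0.74; AND[max(0, a+b−1)] → w = 0.16
Weighted average = (0.00·44.0 + 0.72·46.0 + 0.00·31.0 + 0.91·4.0 + 0.16·57.0) / (0.00 + 0.72 + 0.00 + 0.91 + 0.16)
  = 45.8800 / 1.7900 = 25.63

25.63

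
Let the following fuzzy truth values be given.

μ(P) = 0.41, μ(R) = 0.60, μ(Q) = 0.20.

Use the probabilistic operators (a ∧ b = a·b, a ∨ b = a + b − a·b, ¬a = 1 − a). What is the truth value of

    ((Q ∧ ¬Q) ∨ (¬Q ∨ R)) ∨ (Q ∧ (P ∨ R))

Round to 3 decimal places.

0.943

¬Q = 1 − 0.2000 = 0.8000
Q ∧ ¬Q = a·b on (0.2000, 0.8000) = 0.1600
¬Q = 1 − 0.2000 = 0.8000
¬Q ∨ R = a + b − a·b on (0.8000, 0.6000) = 0.9200
(Q ∧ ¬Q) ∨ (¬Q ∨ R) = a + b − a·b on (0.1600, 0.9200) = 0.9328
P ∨ R = a + b − a·b on (0.4100, 0.6000) = 0.7640
Q ∧ (P ∨ R) = a·b on (0.2000, 0.7640) = 0.1528
((Q ∧ ¬Q) ∨ (¬Q ∨ R)) ∨ (Q ∧ (P ∨ R)) = a + b − a·b on (0.9328, 0.1528) = 0.9431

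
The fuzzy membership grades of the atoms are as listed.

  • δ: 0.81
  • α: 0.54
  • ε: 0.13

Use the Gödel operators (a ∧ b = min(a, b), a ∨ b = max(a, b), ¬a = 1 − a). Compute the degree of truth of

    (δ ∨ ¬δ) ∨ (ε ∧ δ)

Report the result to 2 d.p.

0.81

¬δ = 1 − 0.81 = 0.19
δ ∨ ¬δ = max(a, b) on (0.81, 0.19) = 0.81
ε ∧ δ = min(a, b) on (0.13, 0.81) = 0.13
(δ ∨ ¬δ) ∨ (ε ∧ δ) = max(a, b) on (0.81, 0.13) = 0.81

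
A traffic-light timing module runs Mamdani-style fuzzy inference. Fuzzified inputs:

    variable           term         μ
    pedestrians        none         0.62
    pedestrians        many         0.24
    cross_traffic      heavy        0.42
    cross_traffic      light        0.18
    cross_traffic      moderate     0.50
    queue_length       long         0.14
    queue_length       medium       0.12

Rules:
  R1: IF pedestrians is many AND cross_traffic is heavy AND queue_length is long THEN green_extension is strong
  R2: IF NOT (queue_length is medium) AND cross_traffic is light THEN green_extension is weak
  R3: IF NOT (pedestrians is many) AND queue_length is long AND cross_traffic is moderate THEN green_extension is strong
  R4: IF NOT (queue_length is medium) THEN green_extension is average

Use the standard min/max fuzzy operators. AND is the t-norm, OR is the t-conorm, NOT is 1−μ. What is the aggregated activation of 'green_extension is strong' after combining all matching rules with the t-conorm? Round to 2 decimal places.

R1: many=0.24, heavy=0.42, long=0.14; AND[min(a, b)] → w = 0.14
R2: ¬medium=1−0.12=0.88, light=0.18; AND[min(a, b)] → w = 0.18
R3: ¬many=1−0.24=0.76, long=0.14, moderate=0.50; AND[min(a, b)] → w = 0.14
R4: ¬medium=1−0.12=0.88 → w = 0.88
Rules with consequent 'strong': {R1, R3} → strengths 0.14, 0.14
Aggregate via t-conorm [max(a, b)]: 0.14

0.14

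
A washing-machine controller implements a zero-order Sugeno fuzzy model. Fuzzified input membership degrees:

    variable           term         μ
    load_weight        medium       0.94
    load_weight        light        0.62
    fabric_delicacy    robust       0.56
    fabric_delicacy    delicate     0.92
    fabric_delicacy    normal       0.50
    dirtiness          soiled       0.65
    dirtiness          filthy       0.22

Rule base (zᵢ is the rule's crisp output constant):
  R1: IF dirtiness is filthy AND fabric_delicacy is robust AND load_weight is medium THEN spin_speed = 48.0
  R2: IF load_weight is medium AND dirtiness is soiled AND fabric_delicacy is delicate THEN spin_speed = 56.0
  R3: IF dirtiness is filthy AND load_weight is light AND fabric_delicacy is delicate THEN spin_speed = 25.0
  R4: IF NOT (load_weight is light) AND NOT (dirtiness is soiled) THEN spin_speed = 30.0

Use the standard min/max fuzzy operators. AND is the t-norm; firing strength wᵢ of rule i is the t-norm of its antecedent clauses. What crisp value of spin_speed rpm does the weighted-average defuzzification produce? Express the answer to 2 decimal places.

43.72

R1 (z=48.0): filthy=0.22, robust=0.56, medium=0.94; AND[min(a, b)] → w = 0.22
R2 (z=56.0): medium=0.94, soiled=0.65, delicate=0.92; AND[min(a, b)] → w = 0.65
R3 (z=25.0): filthy=0.22, light=0.62, delicate=0.92; AND[min(a, b)] → w = 0.22
R4 (z=30.0): ¬light=1−0.62=0.38, ¬soiled=1−0.65=0.35; AND[min(a, b)] → w = 0.35
Weighted average = (0.22·48.0 + 0.65·56.0 + 0.22·25.0 + 0.35·30.0) / (0.22 + 0.65 + 0.22 + 0.35)
  = 62.9600 / 1.4400 = 43.72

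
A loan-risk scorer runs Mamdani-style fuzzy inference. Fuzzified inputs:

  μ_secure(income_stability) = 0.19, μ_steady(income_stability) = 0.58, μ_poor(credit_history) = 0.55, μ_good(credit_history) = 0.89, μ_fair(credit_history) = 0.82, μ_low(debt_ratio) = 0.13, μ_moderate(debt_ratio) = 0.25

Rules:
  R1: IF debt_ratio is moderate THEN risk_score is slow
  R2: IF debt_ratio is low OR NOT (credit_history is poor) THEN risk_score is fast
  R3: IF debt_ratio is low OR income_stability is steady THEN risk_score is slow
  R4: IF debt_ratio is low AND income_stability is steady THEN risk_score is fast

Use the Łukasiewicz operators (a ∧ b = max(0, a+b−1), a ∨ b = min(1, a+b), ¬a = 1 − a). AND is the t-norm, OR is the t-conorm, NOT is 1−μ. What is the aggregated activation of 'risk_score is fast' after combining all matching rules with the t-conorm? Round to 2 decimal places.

0.58

R1: moderate=0.25 → w = 0.25
R2: low=0.13, ¬poor=1−0.55=0.45; OR[min(1, a+b)] → w = 0.58
R3: low=0.13, steady=0.58; OR[min(1, a+b)] → w = 0.71
R4: low=0.13, steady=0.58; AND[max(0, a+b−1)] → w = 0.00
Rules with consequent 'fast': {R2, R4} → strengths 0.58, 0.00
Aggregate via t-conorm [min(1, a+b)]: 0.58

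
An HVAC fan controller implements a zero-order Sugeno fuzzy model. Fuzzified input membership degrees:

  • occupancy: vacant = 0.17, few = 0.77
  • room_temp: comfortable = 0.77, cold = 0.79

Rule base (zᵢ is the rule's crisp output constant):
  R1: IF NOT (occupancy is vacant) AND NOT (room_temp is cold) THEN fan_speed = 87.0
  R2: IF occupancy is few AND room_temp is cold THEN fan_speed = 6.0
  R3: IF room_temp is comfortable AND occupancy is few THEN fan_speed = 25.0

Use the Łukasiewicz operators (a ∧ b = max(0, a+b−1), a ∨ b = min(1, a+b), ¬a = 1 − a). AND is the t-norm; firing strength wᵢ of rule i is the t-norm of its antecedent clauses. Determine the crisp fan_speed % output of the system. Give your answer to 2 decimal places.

R1 (z=87.0): ¬vacant=1−0.17=0.83, ¬cold=1−0.79=0.21; AND[max(0, a+b−1)] → w = 0.04
R2 (z=6.0): few=0.77, cold=0.79; AND[max(0, a+b−1)] → w = 0.56
R3 (z=25.0): comfortable=0.77, few=0.77; AND[max(0, a+b−1)] → w = 0.54
Weighted average = (0.04·87.0 + 0.56·6.0 + 0.54·25.0) / (0.04 + 0.56 + 0.54)
  = 20.3400 / 1.1400 = 17.84

17.84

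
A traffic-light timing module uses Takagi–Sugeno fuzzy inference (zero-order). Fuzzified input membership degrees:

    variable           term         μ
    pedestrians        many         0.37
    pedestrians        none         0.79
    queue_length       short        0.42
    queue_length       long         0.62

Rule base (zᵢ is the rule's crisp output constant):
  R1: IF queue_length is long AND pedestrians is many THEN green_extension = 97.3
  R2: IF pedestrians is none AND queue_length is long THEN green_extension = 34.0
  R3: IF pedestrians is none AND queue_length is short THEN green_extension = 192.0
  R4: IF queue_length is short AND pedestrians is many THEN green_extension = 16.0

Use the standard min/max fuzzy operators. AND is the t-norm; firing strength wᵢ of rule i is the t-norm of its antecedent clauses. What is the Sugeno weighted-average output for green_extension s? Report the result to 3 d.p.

80.697

R1 (z=97.3): long=0.62, many=0.37; AND[min(a, b)] → w = 0.37
R2 (z=34.0): none=0.79, long=0.62; AND[min(a, b)] → w = 0.62
R3 (z=192.0): none=0.79, short=0.42; AND[min(a, b)] → w = 0.42
R4 (z=16.0): short=0.42, many=0.37; AND[min(a, b)] → w = 0.37
Weighted average = (0.37·97.3 + 0.62·34.0 + 0.42·192.0 + 0.37·16.0) / (0.37 + 0.62 + 0.42 + 0.37)
  = 143.6410 / 1.7800 = 80.697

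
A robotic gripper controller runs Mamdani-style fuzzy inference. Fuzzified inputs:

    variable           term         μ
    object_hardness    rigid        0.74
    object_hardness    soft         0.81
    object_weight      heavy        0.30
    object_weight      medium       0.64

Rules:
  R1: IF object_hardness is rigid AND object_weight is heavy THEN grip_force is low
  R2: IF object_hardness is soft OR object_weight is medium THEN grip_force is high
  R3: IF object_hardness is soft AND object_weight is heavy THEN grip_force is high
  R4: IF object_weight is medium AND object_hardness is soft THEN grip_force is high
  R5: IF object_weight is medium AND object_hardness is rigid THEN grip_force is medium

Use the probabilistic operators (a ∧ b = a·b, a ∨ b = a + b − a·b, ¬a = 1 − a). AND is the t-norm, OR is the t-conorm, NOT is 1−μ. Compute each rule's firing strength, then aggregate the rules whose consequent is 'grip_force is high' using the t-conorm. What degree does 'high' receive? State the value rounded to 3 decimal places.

R1: rigid=0.74, heavy=0.30; AND[a·b] → w = 0.2220
R2: soft=0.81, medium=0.64; OR[a + b − a·b] → w = 0.9316
R3: soft=0.81, heavy=0.30; AND[a·b] → w = 0.2430
R4: medium=0.64, soft=0.81; AND[a·b] → w = 0.5184
R5: medium=0.64, rigid=0.74; AND[a·b] → w = 0.4736
Rules with consequent 'high': {R2, R3, R4} → strengths 0.9316, 0.2430, 0.5184
Aggregate via t-conorm [a + b − a·b]: 0.9751

0.975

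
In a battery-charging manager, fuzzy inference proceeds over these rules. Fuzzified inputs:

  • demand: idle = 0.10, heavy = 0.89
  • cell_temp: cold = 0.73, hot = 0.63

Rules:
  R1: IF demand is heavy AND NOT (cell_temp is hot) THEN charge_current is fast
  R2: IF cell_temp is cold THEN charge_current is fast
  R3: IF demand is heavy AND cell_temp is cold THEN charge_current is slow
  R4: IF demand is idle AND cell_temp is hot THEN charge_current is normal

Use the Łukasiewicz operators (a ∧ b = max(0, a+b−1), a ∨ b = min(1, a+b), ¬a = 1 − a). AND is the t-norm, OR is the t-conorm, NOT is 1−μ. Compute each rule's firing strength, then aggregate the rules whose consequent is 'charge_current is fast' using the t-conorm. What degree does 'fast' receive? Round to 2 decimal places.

R1: heavy=0.89, ¬hot=1−0.63=0.37; AND[max(0, a+b−1)] → w = 0.26
R2: cold=0.73 → w = 0.73
R3: heavy=0.89, cold=0.73; AND[max(0, a+b−1)] → w = 0.62
R4: idle=0.10, hot=0.63; AND[max(0, a+b−1)] → w = 0.00
Rules with consequent 'fast': {R1, R2} → strengths 0.26, 0.73
Aggregate via t-conorm [min(1, a+b)]: 0.99

0.99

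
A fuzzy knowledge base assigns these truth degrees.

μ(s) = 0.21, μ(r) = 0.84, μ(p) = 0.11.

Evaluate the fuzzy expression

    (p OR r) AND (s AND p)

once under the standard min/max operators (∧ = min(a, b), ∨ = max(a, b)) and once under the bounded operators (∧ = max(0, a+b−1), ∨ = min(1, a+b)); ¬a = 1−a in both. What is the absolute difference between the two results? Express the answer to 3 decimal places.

0.110

Under standard min/max:
  p OR r = max(a, b) on (0.11, 0.84) = 0.84
  s AND p = min(a, b) on (0.21, 0.11) = 0.11
  (p OR r) AND (s AND p) = min(a, b) on (0.84, 0.11) = 0.11
  → value = 0.1100
Under bounded:
  p OR r = min(1, a+b) on (0.11, 0.84) = 0.95
  s AND p = max(0, a+b−1) on (0.21, 0.11) = 0.00
  (p OR r) AND (s AND p) = max(0, a+b−1) on (0.95, 0.00) = 0.00
  → value = 0.0000
|0.1100 − 0.0000| = 0.110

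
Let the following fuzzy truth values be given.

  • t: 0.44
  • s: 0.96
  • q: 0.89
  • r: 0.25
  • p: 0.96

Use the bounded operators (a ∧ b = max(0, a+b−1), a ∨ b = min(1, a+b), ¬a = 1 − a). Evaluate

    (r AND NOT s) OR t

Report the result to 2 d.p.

NOT s = 1 − 0.96 = 0.04
r AND NOT s = max(0, a+b−1) on (0.25, 0.04) = 0.00
(r AND NOT s) OR t = min(1, a+b) on (0.00, 0.44) = 0.44

0.44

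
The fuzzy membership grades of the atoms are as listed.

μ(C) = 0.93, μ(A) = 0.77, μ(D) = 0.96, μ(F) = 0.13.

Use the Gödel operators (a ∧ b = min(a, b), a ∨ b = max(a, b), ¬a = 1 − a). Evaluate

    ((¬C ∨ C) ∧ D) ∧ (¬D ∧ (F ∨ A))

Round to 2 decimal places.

0.04

¬C = 1 − 0.93 = 0.07
¬C ∨ C = max(a, b) on (0.07, 0.93) = 0.93
(¬C ∨ C) ∧ D = min(a, b) on (0.93, 0.96) = 0.93
¬D = 1 − 0.96 = 0.04
F ∨ A = max(a, b) on (0.13, 0.77) = 0.77
¬D ∧ (F ∨ A) = min(a, b) on (0.04, 0.77) = 0.04
((¬C ∨ C) ∧ D) ∧ (¬D ∧ (F ∨ A)) = min(a, b) on (0.93, 0.04) = 0.04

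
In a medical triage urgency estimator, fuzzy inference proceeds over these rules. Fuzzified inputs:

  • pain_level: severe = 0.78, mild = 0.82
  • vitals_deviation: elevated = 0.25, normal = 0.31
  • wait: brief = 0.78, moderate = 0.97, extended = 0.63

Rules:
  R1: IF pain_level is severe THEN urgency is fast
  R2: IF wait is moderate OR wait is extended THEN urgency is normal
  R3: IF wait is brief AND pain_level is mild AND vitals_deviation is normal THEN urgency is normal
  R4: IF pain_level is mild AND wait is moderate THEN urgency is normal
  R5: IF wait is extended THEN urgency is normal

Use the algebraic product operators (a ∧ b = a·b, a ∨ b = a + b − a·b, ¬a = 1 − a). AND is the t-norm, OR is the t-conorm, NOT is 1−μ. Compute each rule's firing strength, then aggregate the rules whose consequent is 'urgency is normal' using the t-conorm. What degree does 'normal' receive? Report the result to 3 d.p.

0.999

R1: severe=0.78 → w = 0.7800
R2: moderate=0.97, extended=0.63; OR[a + b − a·b] → w = 0.9889
R3: brief=0.78, mild=0.82, normal=0.31; AND[a·b] → w = 0.1983
R4: mild=0.82, moderate=0.97; AND[a·b] → w = 0.7954
R5: extended=0.63 → w = 0.6300
Rules with consequent 'normal': {R2, R3, R4, R5} → strengths 0.9889, 0.1983, 0.7954, 0.6300
Aggregate via t-conorm [a + b − a·b]: 0.9993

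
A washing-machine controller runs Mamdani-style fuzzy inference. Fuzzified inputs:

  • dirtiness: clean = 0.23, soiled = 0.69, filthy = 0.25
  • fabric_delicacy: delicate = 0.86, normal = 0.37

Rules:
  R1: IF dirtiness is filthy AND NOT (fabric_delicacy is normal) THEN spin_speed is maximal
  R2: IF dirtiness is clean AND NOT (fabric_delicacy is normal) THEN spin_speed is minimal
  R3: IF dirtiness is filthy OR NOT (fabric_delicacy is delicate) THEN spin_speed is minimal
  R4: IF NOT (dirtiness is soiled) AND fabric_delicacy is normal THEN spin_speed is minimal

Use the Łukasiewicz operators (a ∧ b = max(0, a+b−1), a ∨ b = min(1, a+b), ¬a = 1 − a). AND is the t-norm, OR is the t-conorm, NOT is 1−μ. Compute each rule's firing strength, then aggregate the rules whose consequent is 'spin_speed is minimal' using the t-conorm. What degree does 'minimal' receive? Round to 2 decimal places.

R1: filthy=0.25, ¬normal=1−0.37=0.63; AND[max(0, a+b−1)] → w = 0.00
R2: clean=0.23, ¬normal=1−0.37=0.63; AND[max(0, a+b−1)] → w = 0.00
R3: filthy=0.25, ¬delicate=1−0.86=0.14; OR[min(1, a+b)] → w = 0.39
R4: ¬soiled=1−0.69=0.31, normal=0.37; AND[max(0, a+b−1)] → w = 0.00
Rules with consequent 'minimal': {R2, R3, R4} → strengths 0.00, 0.39, 0.00
Aggregate via t-conorm [min(1, a+b)]: 0.39

0.39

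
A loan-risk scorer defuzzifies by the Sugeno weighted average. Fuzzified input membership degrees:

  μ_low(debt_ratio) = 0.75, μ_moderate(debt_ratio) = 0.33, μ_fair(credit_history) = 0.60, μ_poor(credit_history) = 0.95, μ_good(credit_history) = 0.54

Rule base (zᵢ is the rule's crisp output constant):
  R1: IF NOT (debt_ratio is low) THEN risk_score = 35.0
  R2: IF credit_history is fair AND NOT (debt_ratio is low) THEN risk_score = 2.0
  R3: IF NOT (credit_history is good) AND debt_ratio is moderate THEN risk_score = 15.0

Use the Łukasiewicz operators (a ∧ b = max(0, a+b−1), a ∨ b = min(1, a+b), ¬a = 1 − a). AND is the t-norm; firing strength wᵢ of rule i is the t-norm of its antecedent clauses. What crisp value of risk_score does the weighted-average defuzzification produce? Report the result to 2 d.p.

R1 (z=35.0): ¬low=1−0.75=0.25 → w = 0.25
R2 (z=2.0): fair=0.60, ¬low=1−0.75=0.25; AND[max(0, a+b−1)] → w = 0.00
R3 (z=15.0): ¬good=1−0.54=0.46, moderate=0.33; AND[max(0, a+b−1)] → w = 0.00
Weighted average = (0.25·35.0 + 0.00·2.0 + 0.00·15.0) / (0.25 + 0.00 + 0.00)
  = 8.7500 / 0.2500 = 35.00

35.00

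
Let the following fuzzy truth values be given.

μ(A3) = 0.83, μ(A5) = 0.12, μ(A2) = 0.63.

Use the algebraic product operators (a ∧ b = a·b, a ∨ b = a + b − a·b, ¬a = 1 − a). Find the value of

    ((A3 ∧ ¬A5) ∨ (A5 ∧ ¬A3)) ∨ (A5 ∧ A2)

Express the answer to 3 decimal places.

0.756

¬A5 = 1 − 0.1200 = 0.8800
A3 ∧ ¬A5 = a·b on (0.8300, 0.8800) = 0.7304
¬A3 = 1 − 0.8300 = 0.1700
A5 ∧ ¬A3 = a·b on (0.1200, 0.1700) = 0.0204
(A3 ∧ ¬A5) ∨ (A5 ∧ ¬A3) = a + b − a·b on (0.7304, 0.0204) = 0.7359
A5 ∧ A2 = a·b on (0.1200, 0.6300) = 0.0756
((A3 ∧ ¬A5) ∨ (A5 ∧ ¬A3)) ∨ (A5 ∧ A2) = a + b − a·b on (0.7359, 0.0756) = 0.7559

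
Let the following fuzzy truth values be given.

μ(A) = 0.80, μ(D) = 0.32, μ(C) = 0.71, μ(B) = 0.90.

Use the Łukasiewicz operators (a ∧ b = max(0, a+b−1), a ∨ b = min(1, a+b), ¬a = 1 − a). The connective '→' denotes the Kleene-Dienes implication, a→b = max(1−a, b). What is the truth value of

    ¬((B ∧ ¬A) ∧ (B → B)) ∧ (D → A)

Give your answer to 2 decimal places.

¬A = 1 − 0.80 = 0.20
B ∧ ¬A = max(0, a+b−1) on (0.90, 0.20) = 0.10
B → B  [Kleene-Dienes: max(1−a, b)] with a=0.90, b=0.90 → 0.90
(B ∧ ¬A) ∧ (B → B) = max(0, a+b−1) on (0.10, 0.90) = 0.00
¬((B ∧ ¬A) ∧ (B → B)) = 1 − 0.00 = 1.00
D → A  [Kleene-Dienes: max(1−a, b)] with a=0.32, b=0.80 → 0.80
¬((B ∧ ¬A) ∧ (B → B)) ∧ (D → A) = max(0, a+b−1) on (1.00, 0.80) = 0.80

0.80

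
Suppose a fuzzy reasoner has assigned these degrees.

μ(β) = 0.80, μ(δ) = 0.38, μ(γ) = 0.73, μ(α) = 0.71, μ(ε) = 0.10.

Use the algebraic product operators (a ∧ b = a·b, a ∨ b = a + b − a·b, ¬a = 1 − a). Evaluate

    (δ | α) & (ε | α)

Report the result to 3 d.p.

0.606

δ | α = a + b − a·b on (0.3800, 0.7100) = 0.8202
ε | α = a + b − a·b on (0.1000, 0.7100) = 0.7390
(δ | α) & (ε | α) = a·b on (0.8202, 0.7390) = 0.6061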